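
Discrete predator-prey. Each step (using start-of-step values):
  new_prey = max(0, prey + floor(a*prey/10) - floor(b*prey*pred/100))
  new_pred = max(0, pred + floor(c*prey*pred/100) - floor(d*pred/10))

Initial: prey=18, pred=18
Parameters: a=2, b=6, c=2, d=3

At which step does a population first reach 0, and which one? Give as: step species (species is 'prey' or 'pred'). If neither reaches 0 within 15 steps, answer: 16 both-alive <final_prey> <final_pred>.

Answer: 2 prey

Derivation:
Step 1: prey: 18+3-19=2; pred: 18+6-5=19
Step 2: prey: 2+0-2=0; pred: 19+0-5=14
First extinction: prey at step 2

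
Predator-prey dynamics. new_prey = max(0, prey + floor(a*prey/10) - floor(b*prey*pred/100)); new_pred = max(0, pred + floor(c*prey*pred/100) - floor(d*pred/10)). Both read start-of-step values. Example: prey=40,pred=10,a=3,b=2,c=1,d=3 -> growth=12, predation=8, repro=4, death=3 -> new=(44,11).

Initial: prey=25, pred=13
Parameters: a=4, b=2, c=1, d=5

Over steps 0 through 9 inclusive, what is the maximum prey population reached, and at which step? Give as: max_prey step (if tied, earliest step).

Step 1: prey: 25+10-6=29; pred: 13+3-6=10
Step 2: prey: 29+11-5=35; pred: 10+2-5=7
Step 3: prey: 35+14-4=45; pred: 7+2-3=6
Step 4: prey: 45+18-5=58; pred: 6+2-3=5
Step 5: prey: 58+23-5=76; pred: 5+2-2=5
Step 6: prey: 76+30-7=99; pred: 5+3-2=6
Step 7: prey: 99+39-11=127; pred: 6+5-3=8
Step 8: prey: 127+50-20=157; pred: 8+10-4=14
Step 9: prey: 157+62-43=176; pred: 14+21-7=28
Max prey = 176 at step 9

Answer: 176 9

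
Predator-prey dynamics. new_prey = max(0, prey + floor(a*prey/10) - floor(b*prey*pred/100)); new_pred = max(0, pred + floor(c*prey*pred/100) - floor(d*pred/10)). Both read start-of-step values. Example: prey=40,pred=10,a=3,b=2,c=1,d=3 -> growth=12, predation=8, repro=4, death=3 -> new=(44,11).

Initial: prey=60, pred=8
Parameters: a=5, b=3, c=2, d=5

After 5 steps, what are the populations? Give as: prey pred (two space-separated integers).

Answer: 0 49

Derivation:
Step 1: prey: 60+30-14=76; pred: 8+9-4=13
Step 2: prey: 76+38-29=85; pred: 13+19-6=26
Step 3: prey: 85+42-66=61; pred: 26+44-13=57
Step 4: prey: 61+30-104=0; pred: 57+69-28=98
Step 5: prey: 0+0-0=0; pred: 98+0-49=49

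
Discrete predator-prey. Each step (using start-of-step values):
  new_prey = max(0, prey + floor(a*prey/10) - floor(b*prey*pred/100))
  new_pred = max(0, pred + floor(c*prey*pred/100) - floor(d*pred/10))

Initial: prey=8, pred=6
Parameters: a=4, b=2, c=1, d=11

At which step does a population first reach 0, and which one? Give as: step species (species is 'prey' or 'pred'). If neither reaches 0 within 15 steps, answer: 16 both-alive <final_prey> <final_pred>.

Answer: 1 pred

Derivation:
Step 1: prey: 8+3-0=11; pred: 6+0-6=0
First extinction: pred at step 1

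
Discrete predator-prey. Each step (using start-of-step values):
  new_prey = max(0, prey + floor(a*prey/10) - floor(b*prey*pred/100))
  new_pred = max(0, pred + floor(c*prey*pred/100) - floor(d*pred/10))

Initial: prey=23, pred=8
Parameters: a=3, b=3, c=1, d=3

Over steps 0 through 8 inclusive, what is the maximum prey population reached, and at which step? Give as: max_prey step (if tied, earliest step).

Answer: 48 8

Derivation:
Step 1: prey: 23+6-5=24; pred: 8+1-2=7
Step 2: prey: 24+7-5=26; pred: 7+1-2=6
Step 3: prey: 26+7-4=29; pred: 6+1-1=6
Step 4: prey: 29+8-5=32; pred: 6+1-1=6
Step 5: prey: 32+9-5=36; pred: 6+1-1=6
Step 6: prey: 36+10-6=40; pred: 6+2-1=7
Step 7: prey: 40+12-8=44; pred: 7+2-2=7
Step 8: prey: 44+13-9=48; pred: 7+3-2=8
Max prey = 48 at step 8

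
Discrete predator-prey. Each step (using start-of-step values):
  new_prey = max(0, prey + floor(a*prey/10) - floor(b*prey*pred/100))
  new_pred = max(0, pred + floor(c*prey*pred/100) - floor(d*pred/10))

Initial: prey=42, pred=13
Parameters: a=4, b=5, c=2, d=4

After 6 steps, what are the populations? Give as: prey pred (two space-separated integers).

Step 1: prey: 42+16-27=31; pred: 13+10-5=18
Step 2: prey: 31+12-27=16; pred: 18+11-7=22
Step 3: prey: 16+6-17=5; pred: 22+7-8=21
Step 4: prey: 5+2-5=2; pred: 21+2-8=15
Step 5: prey: 2+0-1=1; pred: 15+0-6=9
Step 6: prey: 1+0-0=1; pred: 9+0-3=6

Answer: 1 6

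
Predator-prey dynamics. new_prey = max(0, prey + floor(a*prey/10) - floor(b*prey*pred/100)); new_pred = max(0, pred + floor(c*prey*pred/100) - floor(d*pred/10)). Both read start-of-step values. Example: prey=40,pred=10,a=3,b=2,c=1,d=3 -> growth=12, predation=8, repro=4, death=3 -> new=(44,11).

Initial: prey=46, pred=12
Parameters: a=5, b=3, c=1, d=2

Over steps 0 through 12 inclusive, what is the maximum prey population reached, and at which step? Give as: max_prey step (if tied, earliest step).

Step 1: prey: 46+23-16=53; pred: 12+5-2=15
Step 2: prey: 53+26-23=56; pred: 15+7-3=19
Step 3: prey: 56+28-31=53; pred: 19+10-3=26
Step 4: prey: 53+26-41=38; pred: 26+13-5=34
Step 5: prey: 38+19-38=19; pred: 34+12-6=40
Step 6: prey: 19+9-22=6; pred: 40+7-8=39
Step 7: prey: 6+3-7=2; pred: 39+2-7=34
Step 8: prey: 2+1-2=1; pred: 34+0-6=28
Step 9: prey: 1+0-0=1; pred: 28+0-5=23
Step 10: prey: 1+0-0=1; pred: 23+0-4=19
Step 11: prey: 1+0-0=1; pred: 19+0-3=16
Step 12: prey: 1+0-0=1; pred: 16+0-3=13
Max prey = 56 at step 2

Answer: 56 2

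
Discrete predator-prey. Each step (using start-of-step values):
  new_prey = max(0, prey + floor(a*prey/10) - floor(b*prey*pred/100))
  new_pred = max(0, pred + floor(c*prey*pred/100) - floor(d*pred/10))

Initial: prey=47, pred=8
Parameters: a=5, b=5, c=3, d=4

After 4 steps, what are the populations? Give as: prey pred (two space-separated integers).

Answer: 0 35

Derivation:
Step 1: prey: 47+23-18=52; pred: 8+11-3=16
Step 2: prey: 52+26-41=37; pred: 16+24-6=34
Step 3: prey: 37+18-62=0; pred: 34+37-13=58
Step 4: prey: 0+0-0=0; pred: 58+0-23=35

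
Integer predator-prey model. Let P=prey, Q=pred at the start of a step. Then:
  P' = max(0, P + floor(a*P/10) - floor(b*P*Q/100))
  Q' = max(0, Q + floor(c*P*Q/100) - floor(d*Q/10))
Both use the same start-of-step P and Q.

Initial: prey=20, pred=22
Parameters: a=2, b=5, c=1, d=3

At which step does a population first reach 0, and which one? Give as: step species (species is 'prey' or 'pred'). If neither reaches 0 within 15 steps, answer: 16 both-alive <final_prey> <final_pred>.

Step 1: prey: 20+4-22=2; pred: 22+4-6=20
Step 2: prey: 2+0-2=0; pred: 20+0-6=14
First extinction: prey at step 2

Answer: 2 prey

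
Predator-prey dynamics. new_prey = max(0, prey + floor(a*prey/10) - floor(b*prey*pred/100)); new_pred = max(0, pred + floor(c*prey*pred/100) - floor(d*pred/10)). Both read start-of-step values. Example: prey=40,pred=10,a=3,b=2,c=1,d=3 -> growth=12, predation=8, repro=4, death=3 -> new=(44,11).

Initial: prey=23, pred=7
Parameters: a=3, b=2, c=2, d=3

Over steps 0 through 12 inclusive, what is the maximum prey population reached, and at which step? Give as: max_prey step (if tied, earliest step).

Step 1: prey: 23+6-3=26; pred: 7+3-2=8
Step 2: prey: 26+7-4=29; pred: 8+4-2=10
Step 3: prey: 29+8-5=32; pred: 10+5-3=12
Step 4: prey: 32+9-7=34; pred: 12+7-3=16
Step 5: prey: 34+10-10=34; pred: 16+10-4=22
Step 6: prey: 34+10-14=30; pred: 22+14-6=30
Step 7: prey: 30+9-18=21; pred: 30+18-9=39
Step 8: prey: 21+6-16=11; pred: 39+16-11=44
Step 9: prey: 11+3-9=5; pred: 44+9-13=40
Step 10: prey: 5+1-4=2; pred: 40+4-12=32
Step 11: prey: 2+0-1=1; pred: 32+1-9=24
Step 12: prey: 1+0-0=1; pred: 24+0-7=17
Max prey = 34 at step 4

Answer: 34 4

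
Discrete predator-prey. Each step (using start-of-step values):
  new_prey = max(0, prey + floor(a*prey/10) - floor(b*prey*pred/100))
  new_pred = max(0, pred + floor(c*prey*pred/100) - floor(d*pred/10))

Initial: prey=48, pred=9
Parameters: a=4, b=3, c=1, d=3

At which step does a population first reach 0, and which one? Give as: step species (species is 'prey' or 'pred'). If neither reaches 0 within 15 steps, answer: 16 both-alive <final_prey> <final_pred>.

Answer: 16 both-alive 13 3

Derivation:
Step 1: prey: 48+19-12=55; pred: 9+4-2=11
Step 2: prey: 55+22-18=59; pred: 11+6-3=14
Step 3: prey: 59+23-24=58; pred: 14+8-4=18
Step 4: prey: 58+23-31=50; pred: 18+10-5=23
Step 5: prey: 50+20-34=36; pred: 23+11-6=28
Step 6: prey: 36+14-30=20; pred: 28+10-8=30
Step 7: prey: 20+8-18=10; pred: 30+6-9=27
Step 8: prey: 10+4-8=6; pred: 27+2-8=21
Step 9: prey: 6+2-3=5; pred: 21+1-6=16
Step 10: prey: 5+2-2=5; pred: 16+0-4=12
Step 11: prey: 5+2-1=6; pred: 12+0-3=9
Step 12: prey: 6+2-1=7; pred: 9+0-2=7
Step 13: prey: 7+2-1=8; pred: 7+0-2=5
Step 14: prey: 8+3-1=10; pred: 5+0-1=4
Step 15: prey: 10+4-1=13; pred: 4+0-1=3
No extinction within 15 steps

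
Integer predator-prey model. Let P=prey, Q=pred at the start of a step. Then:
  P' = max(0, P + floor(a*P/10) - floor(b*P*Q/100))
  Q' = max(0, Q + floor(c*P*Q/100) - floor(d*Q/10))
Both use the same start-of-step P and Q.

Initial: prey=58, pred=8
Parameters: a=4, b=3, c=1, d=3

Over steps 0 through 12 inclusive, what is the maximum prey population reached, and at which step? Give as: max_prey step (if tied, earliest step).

Answer: 76 3

Derivation:
Step 1: prey: 58+23-13=68; pred: 8+4-2=10
Step 2: prey: 68+27-20=75; pred: 10+6-3=13
Step 3: prey: 75+30-29=76; pred: 13+9-3=19
Step 4: prey: 76+30-43=63; pred: 19+14-5=28
Step 5: prey: 63+25-52=36; pred: 28+17-8=37
Step 6: prey: 36+14-39=11; pred: 37+13-11=39
Step 7: prey: 11+4-12=3; pred: 39+4-11=32
Step 8: prey: 3+1-2=2; pred: 32+0-9=23
Step 9: prey: 2+0-1=1; pred: 23+0-6=17
Step 10: prey: 1+0-0=1; pred: 17+0-5=12
Step 11: prey: 1+0-0=1; pred: 12+0-3=9
Step 12: prey: 1+0-0=1; pred: 9+0-2=7
Max prey = 76 at step 3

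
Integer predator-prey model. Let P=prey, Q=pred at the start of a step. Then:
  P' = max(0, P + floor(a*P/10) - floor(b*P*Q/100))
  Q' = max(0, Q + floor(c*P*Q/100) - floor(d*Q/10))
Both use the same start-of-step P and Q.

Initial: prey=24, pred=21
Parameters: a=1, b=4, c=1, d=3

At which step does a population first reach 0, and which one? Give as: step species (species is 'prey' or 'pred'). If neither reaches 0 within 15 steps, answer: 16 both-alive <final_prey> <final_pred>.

Step 1: prey: 24+2-20=6; pred: 21+5-6=20
Step 2: prey: 6+0-4=2; pred: 20+1-6=15
Step 3: prey: 2+0-1=1; pred: 15+0-4=11
Step 4: prey: 1+0-0=1; pred: 11+0-3=8
Step 5: prey: 1+0-0=1; pred: 8+0-2=6
Step 6: prey: 1+0-0=1; pred: 6+0-1=5
Step 7: prey: 1+0-0=1; pred: 5+0-1=4
Step 8: prey: 1+0-0=1; pred: 4+0-1=3
Step 9: prey: 1+0-0=1; pred: 3+0-0=3
Steps 10-15: state stable at prey=1, pred=3 (no change)
No extinction within 15 steps

Answer: 16 both-alive 1 3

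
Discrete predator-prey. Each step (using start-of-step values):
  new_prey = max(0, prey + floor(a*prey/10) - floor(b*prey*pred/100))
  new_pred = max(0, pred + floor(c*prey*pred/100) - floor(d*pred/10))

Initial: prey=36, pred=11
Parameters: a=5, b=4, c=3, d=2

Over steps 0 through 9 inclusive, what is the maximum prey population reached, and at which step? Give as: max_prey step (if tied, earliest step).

Answer: 39 1

Derivation:
Step 1: prey: 36+18-15=39; pred: 11+11-2=20
Step 2: prey: 39+19-31=27; pred: 20+23-4=39
Step 3: prey: 27+13-42=0; pred: 39+31-7=63
Step 4: prey: 0+0-0=0; pred: 63+0-12=51
Step 5: prey: 0+0-0=0; pred: 51+0-10=41
Step 6: prey: 0+0-0=0; pred: 41+0-8=33
Step 7: prey: 0+0-0=0; pred: 33+0-6=27
Step 8: prey: 0+0-0=0; pred: 27+0-5=22
Step 9: prey: 0+0-0=0; pred: 22+0-4=18
Max prey = 39 at step 1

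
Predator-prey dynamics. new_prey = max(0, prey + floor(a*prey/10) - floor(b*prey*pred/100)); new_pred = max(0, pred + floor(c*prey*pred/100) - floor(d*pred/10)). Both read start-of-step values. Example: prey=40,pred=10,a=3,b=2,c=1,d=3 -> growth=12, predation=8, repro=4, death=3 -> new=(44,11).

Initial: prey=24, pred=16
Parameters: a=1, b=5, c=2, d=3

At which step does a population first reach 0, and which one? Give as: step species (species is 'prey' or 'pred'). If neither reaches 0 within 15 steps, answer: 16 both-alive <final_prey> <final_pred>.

Answer: 16 both-alive 1 3

Derivation:
Step 1: prey: 24+2-19=7; pred: 16+7-4=19
Step 2: prey: 7+0-6=1; pred: 19+2-5=16
Step 3: prey: 1+0-0=1; pred: 16+0-4=12
Step 4: prey: 1+0-0=1; pred: 12+0-3=9
Step 5: prey: 1+0-0=1; pred: 9+0-2=7
Step 6: prey: 1+0-0=1; pred: 7+0-2=5
Step 7: prey: 1+0-0=1; pred: 5+0-1=4
Step 8: prey: 1+0-0=1; pred: 4+0-1=3
Step 9: prey: 1+0-0=1; pred: 3+0-0=3
Steps 10-15: state stable at prey=1, pred=3 (no change)
No extinction within 15 steps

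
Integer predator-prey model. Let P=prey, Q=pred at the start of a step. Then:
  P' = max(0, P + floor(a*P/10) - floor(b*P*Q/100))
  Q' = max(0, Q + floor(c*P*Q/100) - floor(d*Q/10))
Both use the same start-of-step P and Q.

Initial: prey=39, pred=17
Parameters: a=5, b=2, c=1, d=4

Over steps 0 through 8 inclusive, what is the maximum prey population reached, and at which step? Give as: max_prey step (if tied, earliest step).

Answer: 68 5

Derivation:
Step 1: prey: 39+19-13=45; pred: 17+6-6=17
Step 2: prey: 45+22-15=52; pred: 17+7-6=18
Step 3: prey: 52+26-18=60; pred: 18+9-7=20
Step 4: prey: 60+30-24=66; pred: 20+12-8=24
Step 5: prey: 66+33-31=68; pred: 24+15-9=30
Step 6: prey: 68+34-40=62; pred: 30+20-12=38
Step 7: prey: 62+31-47=46; pred: 38+23-15=46
Step 8: prey: 46+23-42=27; pred: 46+21-18=49
Max prey = 68 at step 5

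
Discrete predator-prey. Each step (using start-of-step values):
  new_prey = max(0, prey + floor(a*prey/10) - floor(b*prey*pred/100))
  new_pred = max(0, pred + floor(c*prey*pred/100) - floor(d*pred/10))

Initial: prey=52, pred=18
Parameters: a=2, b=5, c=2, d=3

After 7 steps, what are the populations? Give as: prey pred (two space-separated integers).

Step 1: prey: 52+10-46=16; pred: 18+18-5=31
Step 2: prey: 16+3-24=0; pred: 31+9-9=31
Step 3: prey: 0+0-0=0; pred: 31+0-9=22
Step 4: prey: 0+0-0=0; pred: 22+0-6=16
Step 5: prey: 0+0-0=0; pred: 16+0-4=12
Step 6: prey: 0+0-0=0; pred: 12+0-3=9
Step 7: prey: 0+0-0=0; pred: 9+0-2=7

Answer: 0 7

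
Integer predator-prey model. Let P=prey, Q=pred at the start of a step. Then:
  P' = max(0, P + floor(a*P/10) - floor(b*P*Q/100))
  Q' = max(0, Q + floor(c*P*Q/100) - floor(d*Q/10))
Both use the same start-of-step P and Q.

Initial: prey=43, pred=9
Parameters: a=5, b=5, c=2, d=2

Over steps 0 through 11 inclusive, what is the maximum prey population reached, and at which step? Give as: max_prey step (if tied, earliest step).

Step 1: prey: 43+21-19=45; pred: 9+7-1=15
Step 2: prey: 45+22-33=34; pred: 15+13-3=25
Step 3: prey: 34+17-42=9; pred: 25+17-5=37
Step 4: prey: 9+4-16=0; pred: 37+6-7=36
Step 5: prey: 0+0-0=0; pred: 36+0-7=29
Step 6: prey: 0+0-0=0; pred: 29+0-5=24
Step 7: prey: 0+0-0=0; pred: 24+0-4=20
Step 8: prey: 0+0-0=0; pred: 20+0-4=16
Step 9: prey: 0+0-0=0; pred: 16+0-3=13
Step 10: prey: 0+0-0=0; pred: 13+0-2=11
Step 11: prey: 0+0-0=0; pred: 11+0-2=9
Max prey = 45 at step 1

Answer: 45 1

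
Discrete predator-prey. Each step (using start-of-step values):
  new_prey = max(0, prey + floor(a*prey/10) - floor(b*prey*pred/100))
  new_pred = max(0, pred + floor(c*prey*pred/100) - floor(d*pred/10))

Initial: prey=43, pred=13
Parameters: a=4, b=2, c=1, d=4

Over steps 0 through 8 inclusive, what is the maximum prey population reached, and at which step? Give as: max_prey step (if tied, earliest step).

Answer: 68 4

Derivation:
Step 1: prey: 43+17-11=49; pred: 13+5-5=13
Step 2: prey: 49+19-12=56; pred: 13+6-5=14
Step 3: prey: 56+22-15=63; pred: 14+7-5=16
Step 4: prey: 63+25-20=68; pred: 16+10-6=20
Step 5: prey: 68+27-27=68; pred: 20+13-8=25
Step 6: prey: 68+27-34=61; pred: 25+17-10=32
Step 7: prey: 61+24-39=46; pred: 32+19-12=39
Step 8: prey: 46+18-35=29; pred: 39+17-15=41
Max prey = 68 at step 4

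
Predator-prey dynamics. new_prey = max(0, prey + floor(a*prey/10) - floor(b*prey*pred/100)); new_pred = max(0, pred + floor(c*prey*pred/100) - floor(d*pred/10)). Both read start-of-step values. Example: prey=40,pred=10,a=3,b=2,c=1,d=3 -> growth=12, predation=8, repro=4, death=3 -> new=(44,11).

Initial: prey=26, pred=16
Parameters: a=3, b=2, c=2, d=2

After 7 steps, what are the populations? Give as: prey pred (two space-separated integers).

Step 1: prey: 26+7-8=25; pred: 16+8-3=21
Step 2: prey: 25+7-10=22; pred: 21+10-4=27
Step 3: prey: 22+6-11=17; pred: 27+11-5=33
Step 4: prey: 17+5-11=11; pred: 33+11-6=38
Step 5: prey: 11+3-8=6; pred: 38+8-7=39
Step 6: prey: 6+1-4=3; pred: 39+4-7=36
Step 7: prey: 3+0-2=1; pred: 36+2-7=31

Answer: 1 31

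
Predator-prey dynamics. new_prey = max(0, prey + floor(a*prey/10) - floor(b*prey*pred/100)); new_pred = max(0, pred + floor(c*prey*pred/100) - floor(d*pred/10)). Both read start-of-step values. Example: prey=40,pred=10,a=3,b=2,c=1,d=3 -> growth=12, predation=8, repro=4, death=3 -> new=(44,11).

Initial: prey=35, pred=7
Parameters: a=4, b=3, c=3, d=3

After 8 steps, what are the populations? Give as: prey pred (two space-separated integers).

Step 1: prey: 35+14-7=42; pred: 7+7-2=12
Step 2: prey: 42+16-15=43; pred: 12+15-3=24
Step 3: prey: 43+17-30=30; pred: 24+30-7=47
Step 4: prey: 30+12-42=0; pred: 47+42-14=75
Step 5: prey: 0+0-0=0; pred: 75+0-22=53
Step 6: prey: 0+0-0=0; pred: 53+0-15=38
Step 7: prey: 0+0-0=0; pred: 38+0-11=27
Step 8: prey: 0+0-0=0; pred: 27+0-8=19

Answer: 0 19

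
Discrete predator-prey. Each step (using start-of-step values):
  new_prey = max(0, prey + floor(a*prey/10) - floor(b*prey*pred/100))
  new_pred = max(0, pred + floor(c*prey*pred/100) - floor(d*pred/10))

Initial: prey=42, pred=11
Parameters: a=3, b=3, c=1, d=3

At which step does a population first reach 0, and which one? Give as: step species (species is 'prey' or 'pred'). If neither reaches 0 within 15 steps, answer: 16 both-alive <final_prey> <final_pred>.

Step 1: prey: 42+12-13=41; pred: 11+4-3=12
Step 2: prey: 41+12-14=39; pred: 12+4-3=13
Step 3: prey: 39+11-15=35; pred: 13+5-3=15
Step 4: prey: 35+10-15=30; pred: 15+5-4=16
Step 5: prey: 30+9-14=25; pred: 16+4-4=16
Step 6: prey: 25+7-12=20; pred: 16+4-4=16
Step 7: prey: 20+6-9=17; pred: 16+3-4=15
Step 8: prey: 17+5-7=15; pred: 15+2-4=13
Step 9: prey: 15+4-5=14; pred: 13+1-3=11
Step 10: prey: 14+4-4=14; pred: 11+1-3=9
Step 11: prey: 14+4-3=15; pred: 9+1-2=8
Step 12: prey: 15+4-3=16; pred: 8+1-2=7
Step 13: prey: 16+4-3=17; pred: 7+1-2=6
Step 14: prey: 17+5-3=19; pred: 6+1-1=6
Step 15: prey: 19+5-3=21; pred: 6+1-1=6
No extinction within 15 steps

Answer: 16 both-alive 21 6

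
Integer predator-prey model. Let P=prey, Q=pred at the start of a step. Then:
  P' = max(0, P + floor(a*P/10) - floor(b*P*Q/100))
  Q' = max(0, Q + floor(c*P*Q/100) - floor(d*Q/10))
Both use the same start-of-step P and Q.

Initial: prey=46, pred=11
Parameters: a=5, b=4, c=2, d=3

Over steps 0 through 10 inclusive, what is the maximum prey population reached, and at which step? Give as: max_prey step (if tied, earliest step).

Answer: 49 1

Derivation:
Step 1: prey: 46+23-20=49; pred: 11+10-3=18
Step 2: prey: 49+24-35=38; pred: 18+17-5=30
Step 3: prey: 38+19-45=12; pred: 30+22-9=43
Step 4: prey: 12+6-20=0; pred: 43+10-12=41
Step 5: prey: 0+0-0=0; pred: 41+0-12=29
Step 6: prey: 0+0-0=0; pred: 29+0-8=21
Step 7: prey: 0+0-0=0; pred: 21+0-6=15
Step 8: prey: 0+0-0=0; pred: 15+0-4=11
Step 9: prey: 0+0-0=0; pred: 11+0-3=8
Step 10: prey: 0+0-0=0; pred: 8+0-2=6
Max prey = 49 at step 1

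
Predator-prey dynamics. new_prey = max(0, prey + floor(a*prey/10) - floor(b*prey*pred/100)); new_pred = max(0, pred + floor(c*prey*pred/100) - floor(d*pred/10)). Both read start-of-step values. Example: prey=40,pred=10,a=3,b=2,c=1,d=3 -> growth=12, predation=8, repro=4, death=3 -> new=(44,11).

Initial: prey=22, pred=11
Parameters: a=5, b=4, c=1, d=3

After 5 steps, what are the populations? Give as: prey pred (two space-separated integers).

Step 1: prey: 22+11-9=24; pred: 11+2-3=10
Step 2: prey: 24+12-9=27; pred: 10+2-3=9
Step 3: prey: 27+13-9=31; pred: 9+2-2=9
Step 4: prey: 31+15-11=35; pred: 9+2-2=9
Step 5: prey: 35+17-12=40; pred: 9+3-2=10

Answer: 40 10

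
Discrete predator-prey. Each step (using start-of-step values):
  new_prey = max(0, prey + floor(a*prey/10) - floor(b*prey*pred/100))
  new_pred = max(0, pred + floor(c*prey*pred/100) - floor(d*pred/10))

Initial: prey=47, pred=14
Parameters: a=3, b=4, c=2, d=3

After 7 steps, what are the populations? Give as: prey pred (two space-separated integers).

Answer: 0 9

Derivation:
Step 1: prey: 47+14-26=35; pred: 14+13-4=23
Step 2: prey: 35+10-32=13; pred: 23+16-6=33
Step 3: prey: 13+3-17=0; pred: 33+8-9=32
Step 4: prey: 0+0-0=0; pred: 32+0-9=23
Step 5: prey: 0+0-0=0; pred: 23+0-6=17
Step 6: prey: 0+0-0=0; pred: 17+0-5=12
Step 7: prey: 0+0-0=0; pred: 12+0-3=9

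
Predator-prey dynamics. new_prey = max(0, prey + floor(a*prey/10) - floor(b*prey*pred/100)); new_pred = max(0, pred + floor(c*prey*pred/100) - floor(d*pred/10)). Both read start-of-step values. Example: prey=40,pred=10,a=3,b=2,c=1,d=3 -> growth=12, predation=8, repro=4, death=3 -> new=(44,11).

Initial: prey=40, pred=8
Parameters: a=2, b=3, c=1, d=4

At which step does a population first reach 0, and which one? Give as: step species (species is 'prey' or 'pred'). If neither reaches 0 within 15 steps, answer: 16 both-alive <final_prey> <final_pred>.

Answer: 16 both-alive 36 7

Derivation:
Step 1: prey: 40+8-9=39; pred: 8+3-3=8
Step 2: prey: 39+7-9=37; pred: 8+3-3=8
Step 3: prey: 37+7-8=36; pred: 8+2-3=7
Step 4: prey: 36+7-7=36; pred: 7+2-2=7
Steps 5-15: state stable at prey=36, pred=7 (no change)
No extinction within 15 steps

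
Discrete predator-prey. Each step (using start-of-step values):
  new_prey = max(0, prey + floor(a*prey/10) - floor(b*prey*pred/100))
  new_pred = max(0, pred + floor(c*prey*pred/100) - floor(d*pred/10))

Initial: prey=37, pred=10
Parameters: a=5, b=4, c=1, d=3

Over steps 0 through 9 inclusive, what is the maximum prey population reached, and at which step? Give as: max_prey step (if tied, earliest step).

Answer: 49 4

Derivation:
Step 1: prey: 37+18-14=41; pred: 10+3-3=10
Step 2: prey: 41+20-16=45; pred: 10+4-3=11
Step 3: prey: 45+22-19=48; pred: 11+4-3=12
Step 4: prey: 48+24-23=49; pred: 12+5-3=14
Step 5: prey: 49+24-27=46; pred: 14+6-4=16
Step 6: prey: 46+23-29=40; pred: 16+7-4=19
Step 7: prey: 40+20-30=30; pred: 19+7-5=21
Step 8: prey: 30+15-25=20; pred: 21+6-6=21
Step 9: prey: 20+10-16=14; pred: 21+4-6=19
Max prey = 49 at step 4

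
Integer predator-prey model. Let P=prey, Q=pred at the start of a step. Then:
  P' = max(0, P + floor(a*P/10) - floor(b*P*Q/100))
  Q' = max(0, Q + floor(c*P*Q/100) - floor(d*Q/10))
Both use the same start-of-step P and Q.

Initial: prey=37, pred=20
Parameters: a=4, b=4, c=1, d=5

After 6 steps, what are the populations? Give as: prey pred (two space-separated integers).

Answer: 26 2

Derivation:
Step 1: prey: 37+14-29=22; pred: 20+7-10=17
Step 2: prey: 22+8-14=16; pred: 17+3-8=12
Step 3: prey: 16+6-7=15; pred: 12+1-6=7
Step 4: prey: 15+6-4=17; pred: 7+1-3=5
Step 5: prey: 17+6-3=20; pred: 5+0-2=3
Step 6: prey: 20+8-2=26; pred: 3+0-1=2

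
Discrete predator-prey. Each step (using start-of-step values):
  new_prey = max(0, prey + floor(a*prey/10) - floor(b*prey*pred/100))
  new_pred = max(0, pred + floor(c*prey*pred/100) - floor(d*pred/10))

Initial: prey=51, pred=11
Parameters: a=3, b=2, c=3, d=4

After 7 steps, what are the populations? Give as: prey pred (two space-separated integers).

Step 1: prey: 51+15-11=55; pred: 11+16-4=23
Step 2: prey: 55+16-25=46; pred: 23+37-9=51
Step 3: prey: 46+13-46=13; pred: 51+70-20=101
Step 4: prey: 13+3-26=0; pred: 101+39-40=100
Step 5: prey: 0+0-0=0; pred: 100+0-40=60
Step 6: prey: 0+0-0=0; pred: 60+0-24=36
Step 7: prey: 0+0-0=0; pred: 36+0-14=22

Answer: 0 22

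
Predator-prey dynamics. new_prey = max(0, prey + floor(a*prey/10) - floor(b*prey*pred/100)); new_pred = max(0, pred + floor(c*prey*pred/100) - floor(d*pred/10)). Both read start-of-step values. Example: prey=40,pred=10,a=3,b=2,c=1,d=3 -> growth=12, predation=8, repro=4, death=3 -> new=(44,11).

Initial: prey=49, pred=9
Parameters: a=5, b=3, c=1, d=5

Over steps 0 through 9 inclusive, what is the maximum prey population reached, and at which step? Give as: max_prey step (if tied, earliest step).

Answer: 103 5

Derivation:
Step 1: prey: 49+24-13=60; pred: 9+4-4=9
Step 2: prey: 60+30-16=74; pred: 9+5-4=10
Step 3: prey: 74+37-22=89; pred: 10+7-5=12
Step 4: prey: 89+44-32=101; pred: 12+10-6=16
Step 5: prey: 101+50-48=103; pred: 16+16-8=24
Step 6: prey: 103+51-74=80; pred: 24+24-12=36
Step 7: prey: 80+40-86=34; pred: 36+28-18=46
Step 8: prey: 34+17-46=5; pred: 46+15-23=38
Step 9: prey: 5+2-5=2; pred: 38+1-19=20
Max prey = 103 at step 5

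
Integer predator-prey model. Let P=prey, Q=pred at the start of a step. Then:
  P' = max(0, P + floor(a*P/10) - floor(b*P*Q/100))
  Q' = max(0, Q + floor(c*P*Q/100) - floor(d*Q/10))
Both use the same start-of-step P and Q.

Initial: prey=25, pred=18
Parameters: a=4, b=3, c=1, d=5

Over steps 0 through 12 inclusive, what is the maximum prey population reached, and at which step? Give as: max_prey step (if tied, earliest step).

Step 1: prey: 25+10-13=22; pred: 18+4-9=13
Step 2: prey: 22+8-8=22; pred: 13+2-6=9
Step 3: prey: 22+8-5=25; pred: 9+1-4=6
Step 4: prey: 25+10-4=31; pred: 6+1-3=4
Step 5: prey: 31+12-3=40; pred: 4+1-2=3
Step 6: prey: 40+16-3=53; pred: 3+1-1=3
Step 7: prey: 53+21-4=70; pred: 3+1-1=3
Step 8: prey: 70+28-6=92; pred: 3+2-1=4
Step 9: prey: 92+36-11=117; pred: 4+3-2=5
Step 10: prey: 117+46-17=146; pred: 5+5-2=8
Step 11: prey: 146+58-35=169; pred: 8+11-4=15
Step 12: prey: 169+67-76=160; pred: 15+25-7=33
Max prey = 169 at step 11

Answer: 169 11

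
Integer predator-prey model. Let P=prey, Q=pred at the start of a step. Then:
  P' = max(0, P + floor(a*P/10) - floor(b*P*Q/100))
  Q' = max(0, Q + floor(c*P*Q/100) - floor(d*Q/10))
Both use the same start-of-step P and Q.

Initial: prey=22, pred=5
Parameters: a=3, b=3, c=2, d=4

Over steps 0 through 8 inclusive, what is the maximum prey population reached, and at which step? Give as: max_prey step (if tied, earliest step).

Answer: 45 6

Derivation:
Step 1: prey: 22+6-3=25; pred: 5+2-2=5
Step 2: prey: 25+7-3=29; pred: 5+2-2=5
Step 3: prey: 29+8-4=33; pred: 5+2-2=5
Step 4: prey: 33+9-4=38; pred: 5+3-2=6
Step 5: prey: 38+11-6=43; pred: 6+4-2=8
Step 6: prey: 43+12-10=45; pred: 8+6-3=11
Step 7: prey: 45+13-14=44; pred: 11+9-4=16
Step 8: prey: 44+13-21=36; pred: 16+14-6=24
Max prey = 45 at step 6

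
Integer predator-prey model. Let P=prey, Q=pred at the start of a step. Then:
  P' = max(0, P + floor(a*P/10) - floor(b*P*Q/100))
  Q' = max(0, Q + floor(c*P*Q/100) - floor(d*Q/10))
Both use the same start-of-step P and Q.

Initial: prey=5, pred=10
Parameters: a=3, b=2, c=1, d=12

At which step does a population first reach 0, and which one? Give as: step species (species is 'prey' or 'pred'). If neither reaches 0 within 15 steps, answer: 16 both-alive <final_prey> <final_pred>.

Step 1: prey: 5+1-1=5; pred: 10+0-12=0
First extinction: pred at step 1

Answer: 1 pred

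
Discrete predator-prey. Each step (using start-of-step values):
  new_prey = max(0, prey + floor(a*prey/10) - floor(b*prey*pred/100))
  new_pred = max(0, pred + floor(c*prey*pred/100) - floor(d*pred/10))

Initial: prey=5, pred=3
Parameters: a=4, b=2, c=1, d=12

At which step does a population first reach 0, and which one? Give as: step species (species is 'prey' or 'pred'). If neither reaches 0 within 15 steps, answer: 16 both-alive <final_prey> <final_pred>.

Answer: 1 pred

Derivation:
Step 1: prey: 5+2-0=7; pred: 3+0-3=0
First extinction: pred at step 1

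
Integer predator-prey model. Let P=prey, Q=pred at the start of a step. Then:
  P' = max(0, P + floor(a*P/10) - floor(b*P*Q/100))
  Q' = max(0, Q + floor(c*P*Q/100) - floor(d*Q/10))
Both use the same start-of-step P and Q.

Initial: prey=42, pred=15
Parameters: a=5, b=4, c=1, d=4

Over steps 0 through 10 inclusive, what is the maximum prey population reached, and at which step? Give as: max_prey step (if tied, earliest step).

Answer: 58 10

Derivation:
Step 1: prey: 42+21-25=38; pred: 15+6-6=15
Step 2: prey: 38+19-22=35; pred: 15+5-6=14
Step 3: prey: 35+17-19=33; pred: 14+4-5=13
Step 4: prey: 33+16-17=32; pred: 13+4-5=12
Step 5: prey: 32+16-15=33; pred: 12+3-4=11
Step 6: prey: 33+16-14=35; pred: 11+3-4=10
Step 7: prey: 35+17-14=38; pred: 10+3-4=9
Step 8: prey: 38+19-13=44; pred: 9+3-3=9
Step 9: prey: 44+22-15=51; pred: 9+3-3=9
Step 10: prey: 51+25-18=58; pred: 9+4-3=10
Max prey = 58 at step 10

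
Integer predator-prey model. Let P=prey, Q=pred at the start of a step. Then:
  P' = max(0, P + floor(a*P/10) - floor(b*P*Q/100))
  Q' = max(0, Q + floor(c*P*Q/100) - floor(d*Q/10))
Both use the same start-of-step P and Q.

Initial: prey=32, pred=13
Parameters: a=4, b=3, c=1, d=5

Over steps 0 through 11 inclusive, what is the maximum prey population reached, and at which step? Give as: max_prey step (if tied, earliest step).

Answer: 101 10

Derivation:
Step 1: prey: 32+12-12=32; pred: 13+4-6=11
Step 2: prey: 32+12-10=34; pred: 11+3-5=9
Step 3: prey: 34+13-9=38; pred: 9+3-4=8
Step 4: prey: 38+15-9=44; pred: 8+3-4=7
Step 5: prey: 44+17-9=52; pred: 7+3-3=7
Step 6: prey: 52+20-10=62; pred: 7+3-3=7
Step 7: prey: 62+24-13=73; pred: 7+4-3=8
Step 8: prey: 73+29-17=85; pred: 8+5-4=9
Step 9: prey: 85+34-22=97; pred: 9+7-4=12
Step 10: prey: 97+38-34=101; pred: 12+11-6=17
Step 11: prey: 101+40-51=90; pred: 17+17-8=26
Max prey = 101 at step 10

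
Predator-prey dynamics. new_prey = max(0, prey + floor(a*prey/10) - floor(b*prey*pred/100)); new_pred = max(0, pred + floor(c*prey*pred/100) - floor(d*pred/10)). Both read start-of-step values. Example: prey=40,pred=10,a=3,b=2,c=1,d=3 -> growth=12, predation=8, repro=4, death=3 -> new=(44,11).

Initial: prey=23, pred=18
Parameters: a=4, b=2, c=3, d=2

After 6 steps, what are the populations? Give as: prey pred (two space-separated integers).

Answer: 0 48

Derivation:
Step 1: prey: 23+9-8=24; pred: 18+12-3=27
Step 2: prey: 24+9-12=21; pred: 27+19-5=41
Step 3: prey: 21+8-17=12; pred: 41+25-8=58
Step 4: prey: 12+4-13=3; pred: 58+20-11=67
Step 5: prey: 3+1-4=0; pred: 67+6-13=60
Step 6: prey: 0+0-0=0; pred: 60+0-12=48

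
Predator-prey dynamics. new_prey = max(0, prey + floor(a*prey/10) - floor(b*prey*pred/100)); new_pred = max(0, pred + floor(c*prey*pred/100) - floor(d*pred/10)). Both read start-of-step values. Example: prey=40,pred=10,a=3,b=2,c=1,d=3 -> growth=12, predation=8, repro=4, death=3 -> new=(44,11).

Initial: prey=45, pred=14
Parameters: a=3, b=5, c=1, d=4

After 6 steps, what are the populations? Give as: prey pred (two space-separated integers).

Answer: 10 3

Derivation:
Step 1: prey: 45+13-31=27; pred: 14+6-5=15
Step 2: prey: 27+8-20=15; pred: 15+4-6=13
Step 3: prey: 15+4-9=10; pred: 13+1-5=9
Step 4: prey: 10+3-4=9; pred: 9+0-3=6
Step 5: prey: 9+2-2=9; pred: 6+0-2=4
Step 6: prey: 9+2-1=10; pred: 4+0-1=3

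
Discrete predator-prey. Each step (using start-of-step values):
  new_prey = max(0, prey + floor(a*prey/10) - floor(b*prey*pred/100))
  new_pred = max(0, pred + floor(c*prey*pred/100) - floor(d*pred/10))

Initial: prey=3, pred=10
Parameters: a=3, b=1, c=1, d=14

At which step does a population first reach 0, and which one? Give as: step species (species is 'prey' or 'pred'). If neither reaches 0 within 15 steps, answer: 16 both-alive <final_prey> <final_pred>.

Step 1: prey: 3+0-0=3; pred: 10+0-14=0
First extinction: pred at step 1

Answer: 1 pred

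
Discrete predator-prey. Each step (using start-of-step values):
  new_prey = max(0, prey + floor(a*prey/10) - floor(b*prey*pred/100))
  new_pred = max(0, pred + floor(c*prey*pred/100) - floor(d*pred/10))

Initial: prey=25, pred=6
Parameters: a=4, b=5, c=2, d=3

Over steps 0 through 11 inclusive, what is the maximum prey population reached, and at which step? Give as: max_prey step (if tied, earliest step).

Step 1: prey: 25+10-7=28; pred: 6+3-1=8
Step 2: prey: 28+11-11=28; pred: 8+4-2=10
Step 3: prey: 28+11-14=25; pred: 10+5-3=12
Step 4: prey: 25+10-15=20; pred: 12+6-3=15
Step 5: prey: 20+8-15=13; pred: 15+6-4=17
Step 6: prey: 13+5-11=7; pred: 17+4-5=16
Step 7: prey: 7+2-5=4; pred: 16+2-4=14
Step 8: prey: 4+1-2=3; pred: 14+1-4=11
Step 9: prey: 3+1-1=3; pred: 11+0-3=8
Step 10: prey: 3+1-1=3; pred: 8+0-2=6
Step 11: prey: 3+1-0=4; pred: 6+0-1=5
Max prey = 28 at step 1

Answer: 28 1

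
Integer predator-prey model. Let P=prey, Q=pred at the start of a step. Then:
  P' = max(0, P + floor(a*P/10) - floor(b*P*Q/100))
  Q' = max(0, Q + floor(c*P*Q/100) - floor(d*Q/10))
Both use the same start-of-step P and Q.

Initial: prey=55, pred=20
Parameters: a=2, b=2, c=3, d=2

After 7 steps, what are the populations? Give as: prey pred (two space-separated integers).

Step 1: prey: 55+11-22=44; pred: 20+33-4=49
Step 2: prey: 44+8-43=9; pred: 49+64-9=104
Step 3: prey: 9+1-18=0; pred: 104+28-20=112
Step 4: prey: 0+0-0=0; pred: 112+0-22=90
Step 5: prey: 0+0-0=0; pred: 90+0-18=72
Step 6: prey: 0+0-0=0; pred: 72+0-14=58
Step 7: prey: 0+0-0=0; pred: 58+0-11=47

Answer: 0 47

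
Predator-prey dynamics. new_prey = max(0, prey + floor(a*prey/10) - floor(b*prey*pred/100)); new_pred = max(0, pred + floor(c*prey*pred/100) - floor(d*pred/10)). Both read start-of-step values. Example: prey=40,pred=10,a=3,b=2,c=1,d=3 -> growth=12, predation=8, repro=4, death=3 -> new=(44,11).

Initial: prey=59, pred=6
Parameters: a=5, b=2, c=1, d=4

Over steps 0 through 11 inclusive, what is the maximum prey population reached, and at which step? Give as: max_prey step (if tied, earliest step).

Answer: 166 4

Derivation:
Step 1: prey: 59+29-7=81; pred: 6+3-2=7
Step 2: prey: 81+40-11=110; pred: 7+5-2=10
Step 3: prey: 110+55-22=143; pred: 10+11-4=17
Step 4: prey: 143+71-48=166; pred: 17+24-6=35
Step 5: prey: 166+83-116=133; pred: 35+58-14=79
Step 6: prey: 133+66-210=0; pred: 79+105-31=153
Step 7: prey: 0+0-0=0; pred: 153+0-61=92
Step 8: prey: 0+0-0=0; pred: 92+0-36=56
Step 9: prey: 0+0-0=0; pred: 56+0-22=34
Step 10: prey: 0+0-0=0; pred: 34+0-13=21
Step 11: prey: 0+0-0=0; pred: 21+0-8=13
Max prey = 166 at step 4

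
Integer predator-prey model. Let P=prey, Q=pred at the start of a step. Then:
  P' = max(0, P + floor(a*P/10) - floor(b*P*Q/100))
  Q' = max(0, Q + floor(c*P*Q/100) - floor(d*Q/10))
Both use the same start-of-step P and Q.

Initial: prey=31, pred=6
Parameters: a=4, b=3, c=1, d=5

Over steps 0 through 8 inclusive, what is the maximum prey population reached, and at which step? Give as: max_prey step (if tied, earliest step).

Answer: 184 8

Derivation:
Step 1: prey: 31+12-5=38; pred: 6+1-3=4
Step 2: prey: 38+15-4=49; pred: 4+1-2=3
Step 3: prey: 49+19-4=64; pred: 3+1-1=3
Step 4: prey: 64+25-5=84; pred: 3+1-1=3
Step 5: prey: 84+33-7=110; pred: 3+2-1=4
Step 6: prey: 110+44-13=141; pred: 4+4-2=6
Step 7: prey: 141+56-25=172; pred: 6+8-3=11
Step 8: prey: 172+68-56=184; pred: 11+18-5=24
Max prey = 184 at step 8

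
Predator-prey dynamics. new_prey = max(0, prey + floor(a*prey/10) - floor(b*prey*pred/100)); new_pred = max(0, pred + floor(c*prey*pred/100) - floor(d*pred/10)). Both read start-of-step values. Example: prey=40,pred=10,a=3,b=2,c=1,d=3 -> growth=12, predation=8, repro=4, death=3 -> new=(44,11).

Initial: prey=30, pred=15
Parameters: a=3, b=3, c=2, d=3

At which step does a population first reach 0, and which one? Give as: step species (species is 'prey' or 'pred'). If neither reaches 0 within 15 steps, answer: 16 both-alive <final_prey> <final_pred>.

Step 1: prey: 30+9-13=26; pred: 15+9-4=20
Step 2: prey: 26+7-15=18; pred: 20+10-6=24
Step 3: prey: 18+5-12=11; pred: 24+8-7=25
Step 4: prey: 11+3-8=6; pred: 25+5-7=23
Step 5: prey: 6+1-4=3; pred: 23+2-6=19
Step 6: prey: 3+0-1=2; pred: 19+1-5=15
Step 7: prey: 2+0-0=2; pred: 15+0-4=11
Step 8: prey: 2+0-0=2; pred: 11+0-3=8
Step 9: prey: 2+0-0=2; pred: 8+0-2=6
Step 10: prey: 2+0-0=2; pred: 6+0-1=5
Step 11: prey: 2+0-0=2; pred: 5+0-1=4
Step 12: prey: 2+0-0=2; pred: 4+0-1=3
Step 13: prey: 2+0-0=2; pred: 3+0-0=3
Steps 14-15: state stable at prey=2, pred=3 (no change)
No extinction within 15 steps

Answer: 16 both-alive 2 3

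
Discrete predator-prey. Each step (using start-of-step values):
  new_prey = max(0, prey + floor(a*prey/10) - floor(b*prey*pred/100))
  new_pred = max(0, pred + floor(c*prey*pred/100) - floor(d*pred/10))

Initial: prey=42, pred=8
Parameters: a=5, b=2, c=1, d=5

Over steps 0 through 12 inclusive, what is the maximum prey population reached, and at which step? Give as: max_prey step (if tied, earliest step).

Answer: 172 5

Derivation:
Step 1: prey: 42+21-6=57; pred: 8+3-4=7
Step 2: prey: 57+28-7=78; pred: 7+3-3=7
Step 3: prey: 78+39-10=107; pred: 7+5-3=9
Step 4: prey: 107+53-19=141; pred: 9+9-4=14
Step 5: prey: 141+70-39=172; pred: 14+19-7=26
Step 6: prey: 172+86-89=169; pred: 26+44-13=57
Step 7: prey: 169+84-192=61; pred: 57+96-28=125
Step 8: prey: 61+30-152=0; pred: 125+76-62=139
Step 9: prey: 0+0-0=0; pred: 139+0-69=70
Step 10: prey: 0+0-0=0; pred: 70+0-35=35
Step 11: prey: 0+0-0=0; pred: 35+0-17=18
Step 12: prey: 0+0-0=0; pred: 18+0-9=9
Max prey = 172 at step 5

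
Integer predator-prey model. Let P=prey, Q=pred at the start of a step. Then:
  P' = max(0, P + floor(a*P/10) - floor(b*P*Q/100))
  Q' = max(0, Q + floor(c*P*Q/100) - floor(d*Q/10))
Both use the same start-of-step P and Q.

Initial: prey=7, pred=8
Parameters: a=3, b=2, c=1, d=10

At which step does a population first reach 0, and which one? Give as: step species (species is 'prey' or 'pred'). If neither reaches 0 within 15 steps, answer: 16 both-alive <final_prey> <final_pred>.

Answer: 1 pred

Derivation:
Step 1: prey: 7+2-1=8; pred: 8+0-8=0
First extinction: pred at step 1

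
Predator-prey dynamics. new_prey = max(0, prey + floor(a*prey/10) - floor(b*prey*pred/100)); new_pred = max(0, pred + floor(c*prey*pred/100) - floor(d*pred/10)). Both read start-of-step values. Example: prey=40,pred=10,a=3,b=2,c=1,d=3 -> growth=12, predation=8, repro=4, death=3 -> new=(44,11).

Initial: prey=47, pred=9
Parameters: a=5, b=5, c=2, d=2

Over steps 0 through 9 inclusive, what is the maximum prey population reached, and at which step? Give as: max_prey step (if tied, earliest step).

Step 1: prey: 47+23-21=49; pred: 9+8-1=16
Step 2: prey: 49+24-39=34; pred: 16+15-3=28
Step 3: prey: 34+17-47=4; pred: 28+19-5=42
Step 4: prey: 4+2-8=0; pred: 42+3-8=37
Step 5: prey: 0+0-0=0; pred: 37+0-7=30
Step 6: prey: 0+0-0=0; pred: 30+0-6=24
Step 7: prey: 0+0-0=0; pred: 24+0-4=20
Step 8: prey: 0+0-0=0; pred: 20+0-4=16
Step 9: prey: 0+0-0=0; pred: 16+0-3=13
Max prey = 49 at step 1

Answer: 49 1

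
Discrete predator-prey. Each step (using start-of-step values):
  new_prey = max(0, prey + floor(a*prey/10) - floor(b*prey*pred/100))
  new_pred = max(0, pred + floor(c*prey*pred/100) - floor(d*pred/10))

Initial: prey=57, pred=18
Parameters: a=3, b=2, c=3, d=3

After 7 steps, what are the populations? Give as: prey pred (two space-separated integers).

Step 1: prey: 57+17-20=54; pred: 18+30-5=43
Step 2: prey: 54+16-46=24; pred: 43+69-12=100
Step 3: prey: 24+7-48=0; pred: 100+72-30=142
Step 4: prey: 0+0-0=0; pred: 142+0-42=100
Step 5: prey: 0+0-0=0; pred: 100+0-30=70
Step 6: prey: 0+0-0=0; pred: 70+0-21=49
Step 7: prey: 0+0-0=0; pred: 49+0-14=35

Answer: 0 35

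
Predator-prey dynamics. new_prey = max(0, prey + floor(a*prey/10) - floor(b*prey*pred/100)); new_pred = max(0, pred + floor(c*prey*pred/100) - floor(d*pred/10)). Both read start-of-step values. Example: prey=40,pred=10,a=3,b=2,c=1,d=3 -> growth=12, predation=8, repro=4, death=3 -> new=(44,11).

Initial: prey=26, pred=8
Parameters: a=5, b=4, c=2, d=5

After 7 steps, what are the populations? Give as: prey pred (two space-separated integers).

Answer: 17 36

Derivation:
Step 1: prey: 26+13-8=31; pred: 8+4-4=8
Step 2: prey: 31+15-9=37; pred: 8+4-4=8
Step 3: prey: 37+18-11=44; pred: 8+5-4=9
Step 4: prey: 44+22-15=51; pred: 9+7-4=12
Step 5: prey: 51+25-24=52; pred: 12+12-6=18
Step 6: prey: 52+26-37=41; pred: 18+18-9=27
Step 7: prey: 41+20-44=17; pred: 27+22-13=36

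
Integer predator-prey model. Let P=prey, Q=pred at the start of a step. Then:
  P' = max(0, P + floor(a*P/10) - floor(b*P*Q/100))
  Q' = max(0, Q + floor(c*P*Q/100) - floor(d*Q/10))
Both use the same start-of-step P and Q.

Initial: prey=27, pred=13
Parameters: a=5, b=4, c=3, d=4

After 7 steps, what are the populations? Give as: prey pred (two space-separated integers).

Step 1: prey: 27+13-14=26; pred: 13+10-5=18
Step 2: prey: 26+13-18=21; pred: 18+14-7=25
Step 3: prey: 21+10-21=10; pred: 25+15-10=30
Step 4: prey: 10+5-12=3; pred: 30+9-12=27
Step 5: prey: 3+1-3=1; pred: 27+2-10=19
Step 6: prey: 1+0-0=1; pred: 19+0-7=12
Step 7: prey: 1+0-0=1; pred: 12+0-4=8

Answer: 1 8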